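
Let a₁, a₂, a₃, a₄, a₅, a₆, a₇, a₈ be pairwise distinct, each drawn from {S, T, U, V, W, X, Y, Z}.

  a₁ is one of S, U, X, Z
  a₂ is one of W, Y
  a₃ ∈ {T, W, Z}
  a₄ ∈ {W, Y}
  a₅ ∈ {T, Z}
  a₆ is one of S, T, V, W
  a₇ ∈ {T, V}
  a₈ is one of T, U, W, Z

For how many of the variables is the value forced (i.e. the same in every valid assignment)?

4

The 8 variables together cover exactly {S, T, U, V, W, X, Y, Z} — 8 values for 8 variables — and X appears only in a₁'s list, so a₁ = X.
Among the 7 still-open variables, S fits only a₆ (and all 7 values in {S, T, U, V, W, Y, Z} must be used), so a₆ = S.
Among the 6 still-open variables, U fits only a₈ (and all 6 values in {T, U, V, W, Y, Z} must be used), so a₈ = U.
The 5 still-open variables draw from only 5 values {T, V, W, Y, Z}, so each is used; only a₇ can be V, hence a₇ = V.
The 2 variables a₂ and a₄ are confined to {W, Y}, which locks those values in; drop them from a₃.
Determined: a₁=X, a₆=S, a₇=V, a₈=U. The other variables each still have more than one consistent value. That makes 4.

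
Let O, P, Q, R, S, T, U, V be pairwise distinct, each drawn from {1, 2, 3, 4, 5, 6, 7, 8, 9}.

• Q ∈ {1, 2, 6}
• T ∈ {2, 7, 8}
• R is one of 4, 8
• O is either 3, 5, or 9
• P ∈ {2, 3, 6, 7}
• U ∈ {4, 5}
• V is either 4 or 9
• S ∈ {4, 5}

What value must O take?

3

S and U share exactly the 2 values {4, 5}; by pigeonhole those values go to them, so strike 4, 5 from O, R, V.
R must be 8 (only option left). Remove 8 from T.
V's domain is down to {9}, so V = 9. So O can't be 9.
So O = 3.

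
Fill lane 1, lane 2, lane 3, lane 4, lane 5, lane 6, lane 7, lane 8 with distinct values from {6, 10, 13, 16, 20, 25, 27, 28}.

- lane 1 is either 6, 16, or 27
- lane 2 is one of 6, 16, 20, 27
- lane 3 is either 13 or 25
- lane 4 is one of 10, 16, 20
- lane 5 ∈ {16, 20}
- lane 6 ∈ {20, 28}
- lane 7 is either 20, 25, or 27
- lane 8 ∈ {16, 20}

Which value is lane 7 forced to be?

25

Among the 8 variables, 10 fits only lane 4 (and all 8 values in {6, 10, 13, 16, 20, 25, 27, 28} must be used), so lane 4 = 10.
The 7 still-open variables together cover exactly {6, 13, 16, 20, 25, 27, 28} — 7 values for 7 variables — and 13 appears only in lane 3's list, so lane 3 = 13.
Among the 6 still-open variables, 25 fits only lane 7 (and all 6 values in {6, 16, 20, 25, 27, 28} must be used), so lane 7 = 25.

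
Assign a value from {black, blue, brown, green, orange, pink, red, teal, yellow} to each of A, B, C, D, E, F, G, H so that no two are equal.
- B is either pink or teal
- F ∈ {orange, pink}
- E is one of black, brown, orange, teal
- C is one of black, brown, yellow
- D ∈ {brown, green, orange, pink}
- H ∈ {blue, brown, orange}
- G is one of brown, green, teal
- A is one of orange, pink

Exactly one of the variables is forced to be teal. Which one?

B

The 8 variables draw from only 8 values {black, blue, brown, green, orange, pink, teal, yellow}, so each is used; only H can be blue, hence H = blue.
The 7 still-open variables together cover exactly {black, brown, green, orange, pink, teal, yellow} — 7 values for 7 variables — and yellow appears only in C's list, so C = yellow.
The 6 still-open variables together cover exactly {black, brown, green, orange, pink, teal} — 6 values for 6 variables — and black appears only in E's list, so E = black.
The 2 variables A and F are confined to {orange, pink}, which locks those values in; drop them from B, D.
So teal goes to B.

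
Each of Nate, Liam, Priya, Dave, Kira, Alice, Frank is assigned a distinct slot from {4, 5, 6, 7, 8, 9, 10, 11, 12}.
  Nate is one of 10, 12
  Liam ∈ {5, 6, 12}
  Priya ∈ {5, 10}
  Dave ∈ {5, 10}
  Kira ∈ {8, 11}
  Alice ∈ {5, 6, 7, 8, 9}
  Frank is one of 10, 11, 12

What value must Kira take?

The 2 variables Priya and Dave are confined to {5, 10}, which locks those values in; drop them from Nate, Liam, Alice, Frank.
Nate has just one choice, so Nate = 12. Remove 12 from Liam, Frank.
Liam's domain is down to {6}, so Liam = 6. Eliminate 6 elsewhere: Alice.
Frank has just one choice, so Frank = 11. Eliminate 11 elsewhere: Kira.
So Kira = 8.

8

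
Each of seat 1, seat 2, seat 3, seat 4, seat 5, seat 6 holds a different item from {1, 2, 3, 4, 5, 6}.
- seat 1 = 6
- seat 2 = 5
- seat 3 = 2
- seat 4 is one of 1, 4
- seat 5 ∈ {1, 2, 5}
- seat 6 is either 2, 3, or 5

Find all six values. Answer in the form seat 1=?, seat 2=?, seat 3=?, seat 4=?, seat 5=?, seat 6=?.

seat 1's domain is down to {6}, so seat 1 = 6.
That leaves seat 2 = 5. Eliminate 5 elsewhere: seat 5, seat 6.
seat 3's domain is down to {2}, so seat 3 = 2. Remove 2 from seat 5, seat 6.
seat 5's domain is down to {1}, so seat 5 = 1. Strike 1 from seat 4.
That leaves seat 6 = 3.
seat 4's domain is down to {4}, so seat 4 = 4.

seat 1=6, seat 2=5, seat 3=2, seat 4=4, seat 5=1, seat 6=3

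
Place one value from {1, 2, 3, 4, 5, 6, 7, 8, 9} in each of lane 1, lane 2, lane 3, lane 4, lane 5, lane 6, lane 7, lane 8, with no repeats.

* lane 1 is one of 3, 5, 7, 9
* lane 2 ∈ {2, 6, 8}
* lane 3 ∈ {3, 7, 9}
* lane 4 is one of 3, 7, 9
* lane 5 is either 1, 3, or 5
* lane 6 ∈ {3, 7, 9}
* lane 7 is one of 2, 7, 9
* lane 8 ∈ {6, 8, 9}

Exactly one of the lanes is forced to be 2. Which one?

lane 7

Among the 8 variables, 1 fits only lane 5 (and all 8 values in {1, 2, 3, 5, 6, 7, 8, 9} must be used), so lane 5 = 1.
Among the 7 still-open variables, 5 fits only lane 1 (and all 7 values in {2, 3, 5, 6, 7, 8, 9} must be used), so lane 1 = 5.
lane 3, lane 4, lane 6 share exactly the 3 values {3, 7, 9}; by pigeonhole those values go to them, so strike 3, 7, 9 from lane 7, lane 8.
So 2 goes to lane 7.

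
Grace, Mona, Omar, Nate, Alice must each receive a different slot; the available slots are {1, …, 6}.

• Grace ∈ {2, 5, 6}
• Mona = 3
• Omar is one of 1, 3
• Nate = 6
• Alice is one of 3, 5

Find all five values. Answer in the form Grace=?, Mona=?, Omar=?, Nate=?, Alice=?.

Grace=2, Mona=3, Omar=1, Nate=6, Alice=5

Mona's domain is down to {3}, so Mona = 3. Eliminate 3 elsewhere: Omar, Alice.
Omar's domain is down to {1}, so Omar = 1.
That leaves Nate = 6. Strike 6 from Grace.
Alice's domain is down to {5}, so Alice = 5. Eliminate 5 elsewhere: Grace.
Grace has just one choice, so Grace = 2.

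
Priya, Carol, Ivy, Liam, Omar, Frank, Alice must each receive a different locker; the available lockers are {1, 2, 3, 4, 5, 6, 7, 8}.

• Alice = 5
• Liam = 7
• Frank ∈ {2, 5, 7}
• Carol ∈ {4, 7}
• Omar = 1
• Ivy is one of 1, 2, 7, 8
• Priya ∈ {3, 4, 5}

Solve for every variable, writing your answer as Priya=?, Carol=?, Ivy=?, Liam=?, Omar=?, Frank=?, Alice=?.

Priya=3, Carol=4, Ivy=8, Liam=7, Omar=1, Frank=2, Alice=5

Liam has just one choice, so Liam = 7. Remove 7 from Carol, Ivy, Frank.
That leaves Omar = 1. Strike 1 from Ivy.
Alice must be 5 (only option left). Remove 5 from Priya, Frank.
Carol has just one choice, so Carol = 4. Remove 4 from Priya.
Frank's domain is down to {2}, so Frank = 2. So Ivy can't be 2.
Priya must be 3 (only option left).
Ivy's domain is down to {8}, so Ivy = 8.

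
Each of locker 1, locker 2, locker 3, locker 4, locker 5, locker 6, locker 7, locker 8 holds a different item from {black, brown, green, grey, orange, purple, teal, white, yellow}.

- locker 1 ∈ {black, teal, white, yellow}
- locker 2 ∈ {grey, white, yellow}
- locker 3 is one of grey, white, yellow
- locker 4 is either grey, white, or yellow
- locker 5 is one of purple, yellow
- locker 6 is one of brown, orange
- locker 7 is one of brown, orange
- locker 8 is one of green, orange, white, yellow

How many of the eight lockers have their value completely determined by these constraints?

locker 6 and locker 7 between them cover only {brown, orange} — a naked pair. Remove those values from locker 8.
locker 2, locker 3, locker 4 share exactly the 3 values {grey, white, yellow}; by pigeonhole those values go to them, so strike grey, white, yellow from locker 1, locker 5, locker 8.
locker 5 has just one choice, so locker 5 = purple.
locker 8's domain is down to {green}, so locker 8 = green.
Determined: locker 5=purple, locker 8=green. The other lockers each still have more than one consistent value. That makes 2.

2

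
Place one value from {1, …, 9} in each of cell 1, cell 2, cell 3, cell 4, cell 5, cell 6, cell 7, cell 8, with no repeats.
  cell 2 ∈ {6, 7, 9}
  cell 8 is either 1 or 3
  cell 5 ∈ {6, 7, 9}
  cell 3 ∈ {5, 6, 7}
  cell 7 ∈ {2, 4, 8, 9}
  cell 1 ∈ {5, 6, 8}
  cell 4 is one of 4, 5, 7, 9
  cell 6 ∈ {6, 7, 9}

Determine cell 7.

2

cell 2, cell 5, cell 6 share exactly the 3 values {6, 7, 9}; by pigeonhole those values go to them, so strike 6, 7, 9 from cell 1, cell 3, cell 4, cell 7.
cell 3's domain is down to {5}, so cell 3 = 5. Strike 5 from cell 1, cell 4.
cell 4 must be 4 (only option left). Eliminate 4 elsewhere: cell 7.
cell 1's domain is down to {8}, so cell 1 = 8. So cell 7 can't be 8.
So cell 7 = 2.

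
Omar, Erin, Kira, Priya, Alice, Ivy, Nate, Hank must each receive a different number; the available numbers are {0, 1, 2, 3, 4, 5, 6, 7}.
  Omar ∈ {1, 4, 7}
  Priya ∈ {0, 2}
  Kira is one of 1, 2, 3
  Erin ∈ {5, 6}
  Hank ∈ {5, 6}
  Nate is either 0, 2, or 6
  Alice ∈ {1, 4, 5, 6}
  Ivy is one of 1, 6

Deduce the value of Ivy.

1

Among the 8 variables, 3 fits only Kira (and all 8 values in {0, 1, 2, 3, 4, 5, 6, 7} must be used), so Kira = 3.
Among the 7 still-open variables, 7 fits only Omar (and all 7 values in {0, 1, 2, 4, 5, 6, 7} must be used), so Omar = 7.
The 6 still-open variables together cover exactly {0, 1, 2, 4, 5, 6} — 6 values for 6 variables — and 4 appears only in Alice's list, so Alice = 4.
The 5 still-open variables draw from only 5 values {0, 1, 2, 5, 6}, so each is used; only Ivy can be 1, hence Ivy = 1.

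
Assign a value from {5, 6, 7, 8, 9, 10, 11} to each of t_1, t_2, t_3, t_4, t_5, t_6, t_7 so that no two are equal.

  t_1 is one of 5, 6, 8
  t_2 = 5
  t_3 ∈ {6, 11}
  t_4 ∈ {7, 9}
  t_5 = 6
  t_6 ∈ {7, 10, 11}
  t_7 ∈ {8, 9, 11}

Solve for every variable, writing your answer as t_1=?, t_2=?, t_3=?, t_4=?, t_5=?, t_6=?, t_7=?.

t_2 must be 5 (only option left). Remove 5 from t_1.
t_5's domain is down to {6}, so t_5 = 6. Remove 6 from t_1, t_3.
t_1's domain is down to {8}, so t_1 = 8. Remove 8 from t_7.
t_3's domain is down to {11}, so t_3 = 11. Eliminate 11 elsewhere: t_6, t_7.
t_7 must be 9 (only option left). Remove 9 from t_4.
t_4's domain is down to {7}, so t_4 = 7. Strike 7 from t_6.
That leaves t_6 = 10.

t_1=8, t_2=5, t_3=11, t_4=7, t_5=6, t_6=10, t_7=9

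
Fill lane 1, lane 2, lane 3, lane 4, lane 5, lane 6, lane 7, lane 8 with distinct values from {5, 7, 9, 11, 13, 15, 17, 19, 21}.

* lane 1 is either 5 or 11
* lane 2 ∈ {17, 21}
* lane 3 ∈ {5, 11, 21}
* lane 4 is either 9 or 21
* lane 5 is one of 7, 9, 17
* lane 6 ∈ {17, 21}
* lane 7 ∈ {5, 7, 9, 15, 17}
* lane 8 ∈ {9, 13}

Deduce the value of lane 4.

The 8 variables draw from only 8 values {5, 7, 9, 11, 13, 15, 17, 21}, so each is used; only lane 8 can be 13, hence lane 8 = 13.
The 7 still-open variables draw from only 7 values {5, 7, 9, 11, 15, 17, 21}, so each is used; only lane 7 can be 15, hence lane 7 = 15.
The 6 still-open variables together cover exactly {5, 7, 9, 11, 17, 21} — 6 values for 6 variables — and 7 appears only in lane 5's list, so lane 5 = 7.
Among the 5 still-open variables, 9 fits only lane 4 (and all 5 values in {5, 9, 11, 17, 21} must be used), so lane 4 = 9.

9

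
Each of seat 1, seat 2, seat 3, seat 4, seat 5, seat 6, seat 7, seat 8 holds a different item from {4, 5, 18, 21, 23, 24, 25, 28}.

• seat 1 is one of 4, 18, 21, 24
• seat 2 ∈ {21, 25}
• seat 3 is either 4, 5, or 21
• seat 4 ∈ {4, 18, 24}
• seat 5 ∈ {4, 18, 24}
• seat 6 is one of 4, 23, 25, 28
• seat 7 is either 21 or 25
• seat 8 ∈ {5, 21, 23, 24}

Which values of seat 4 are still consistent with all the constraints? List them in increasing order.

4, 18, 24

Among the 8 variables, 28 fits only seat 6 (and all 8 values in {4, 5, 18, 21, 23, 24, 25, 28} must be used), so seat 6 = 28.
The 7 still-open variables draw from only 7 values {4, 5, 18, 21, 23, 24, 25}, so each is used; only seat 8 can be 23, hence seat 8 = 23.
The 6 still-open variables together cover exactly {4, 5, 18, 21, 24, 25} — 6 values for 6 variables — and 5 appears only in seat 3's list, so seat 3 = 5.
seat 2 and seat 7 between them cover only {21, 25} — a naked pair. Remove those values from seat 1.
No further eliminations apply; seat 4 can still be any of 4, 18, 24.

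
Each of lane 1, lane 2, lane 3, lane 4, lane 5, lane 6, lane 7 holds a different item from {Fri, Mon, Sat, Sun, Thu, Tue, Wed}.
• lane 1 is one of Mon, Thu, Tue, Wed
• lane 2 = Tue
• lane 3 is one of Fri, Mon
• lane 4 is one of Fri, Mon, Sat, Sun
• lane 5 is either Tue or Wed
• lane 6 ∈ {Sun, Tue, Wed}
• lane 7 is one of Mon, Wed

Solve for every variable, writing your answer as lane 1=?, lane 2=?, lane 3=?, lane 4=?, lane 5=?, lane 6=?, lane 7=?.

lane 1=Thu, lane 2=Tue, lane 3=Fri, lane 4=Sat, lane 5=Wed, lane 6=Sun, lane 7=Mon

lane 2 must be Tue (only option left). So lane 1, lane 5, lane 6 can't be Tue.
lane 5 has just one choice, so lane 5 = Wed. Remove Wed from lane 1, lane 6, lane 7.
lane 6 has just one choice, so lane 6 = Sun. Strike Sun from lane 4.
lane 7 must be Mon (only option left). Strike Mon from lane 1, lane 3, lane 4.
lane 1 has just one choice, so lane 1 = Thu.
lane 3 must be Fri (only option left). Remove Fri from lane 4.
lane 4's domain is down to {Sat}, so lane 4 = Sat.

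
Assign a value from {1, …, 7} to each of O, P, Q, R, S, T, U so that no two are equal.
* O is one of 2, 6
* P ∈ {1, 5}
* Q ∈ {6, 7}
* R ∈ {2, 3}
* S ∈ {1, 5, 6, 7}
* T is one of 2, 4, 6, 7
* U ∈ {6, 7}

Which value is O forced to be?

The 7 variables together cover exactly {1, 2, 3, 4, 5, 6, 7} — 7 values for 7 variables — and 3 appears only in R's list, so R = 3.
Among the 6 still-open variables, 4 fits only T (and all 6 values in {1, 2, 4, 5, 6, 7} must be used), so T = 4.
The 5 still-open variables together cover exactly {1, 2, 5, 6, 7} — 5 values for 5 variables — and 2 appears only in O's list, so O = 2.

2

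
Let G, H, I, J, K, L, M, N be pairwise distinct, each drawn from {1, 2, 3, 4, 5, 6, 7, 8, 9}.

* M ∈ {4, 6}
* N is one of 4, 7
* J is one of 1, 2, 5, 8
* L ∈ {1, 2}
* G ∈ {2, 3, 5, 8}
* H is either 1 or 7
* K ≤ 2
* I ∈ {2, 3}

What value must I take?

The 8 variables together cover exactly {1, 2, 3, 4, 5, 6, 7, 8} — 8 values for 8 variables — and 6 appears only in M's list, so M = 6.
Among the 7 still-open variables, 4 fits only N (and all 7 values in {1, 2, 3, 4, 5, 7, 8} must be used), so N = 4.
The 6 still-open variables together cover exactly {1, 2, 3, 5, 7, 8} — 6 values for 6 variables — and 7 appears only in H's list, so H = 7.
K and L between them cover only {1, 2} — a naked pair. Remove those values from G, I, J.
So I = 3.

3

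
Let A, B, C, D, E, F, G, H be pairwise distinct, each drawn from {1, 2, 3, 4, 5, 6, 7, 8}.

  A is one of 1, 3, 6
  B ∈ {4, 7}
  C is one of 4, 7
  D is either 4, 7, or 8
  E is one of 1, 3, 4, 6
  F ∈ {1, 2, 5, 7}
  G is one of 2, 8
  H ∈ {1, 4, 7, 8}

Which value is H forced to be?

The 8 variables draw from only 8 values {1, 2, 3, 4, 5, 6, 7, 8}, so each is used; only F can be 5, hence F = 5.
Among the 7 still-open variables, 2 fits only G (and all 7 values in {1, 2, 3, 4, 6, 7, 8} must be used), so G = 2.
B and C between them cover only {4, 7} — a naked pair. Remove those values from D, E, H.
D has just one choice, so D = 8. Remove 8 from H.
So H = 1.

1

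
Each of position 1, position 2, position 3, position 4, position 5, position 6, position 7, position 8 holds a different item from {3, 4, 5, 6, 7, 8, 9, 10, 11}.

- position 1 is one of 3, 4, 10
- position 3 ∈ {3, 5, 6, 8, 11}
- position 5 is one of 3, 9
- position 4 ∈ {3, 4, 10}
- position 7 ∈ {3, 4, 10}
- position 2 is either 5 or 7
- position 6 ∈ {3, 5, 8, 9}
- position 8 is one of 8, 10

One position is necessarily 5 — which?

position 6

position 1, position 4, position 7 between them cover only {3, 4, 10} — a naked triple. Remove those values from position 3, position 5, position 6, position 8.
That leaves position 5 = 9. Remove 9 from position 6.
position 8's domain is down to {8}, so position 8 = 8. Eliminate 8 elsewhere: position 3, position 6.
So 5 goes to position 6.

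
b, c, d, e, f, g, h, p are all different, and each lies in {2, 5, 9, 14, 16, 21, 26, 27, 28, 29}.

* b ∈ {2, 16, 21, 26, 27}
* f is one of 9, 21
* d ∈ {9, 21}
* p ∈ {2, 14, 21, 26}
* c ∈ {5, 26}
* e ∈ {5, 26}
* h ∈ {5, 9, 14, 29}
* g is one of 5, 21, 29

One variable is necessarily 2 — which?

p

c and e share exactly the 2 values {5, 26}; by pigeonhole those values go to them, so strike 5, 26 from b, g, h, p.
The 2 variables d and f are confined to {9, 21}, which locks those values in; drop them from b, g, h, p.
g has just one choice, so g = 29. Remove 29 from h.
h's domain is down to {14}, so h = 14. Eliminate 14 elsewhere: p.
So 2 goes to p.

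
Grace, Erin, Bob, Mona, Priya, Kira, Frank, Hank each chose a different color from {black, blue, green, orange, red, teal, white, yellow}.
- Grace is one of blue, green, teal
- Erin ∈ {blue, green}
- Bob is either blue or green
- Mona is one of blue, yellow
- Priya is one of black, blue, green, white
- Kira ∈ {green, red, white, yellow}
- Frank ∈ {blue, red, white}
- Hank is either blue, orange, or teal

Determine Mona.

yellow

The 8 variables draw from only 8 values {black, blue, green, orange, red, teal, white, yellow}, so each is used; only Priya can be black, hence Priya = black.
Among the 7 still-open variables, orange fits only Hank (and all 7 values in {blue, green, orange, red, teal, white, yellow} must be used), so Hank = orange.
Among the 6 still-open variables, teal fits only Grace (and all 6 values in {blue, green, red, teal, white, yellow} must be used), so Grace = teal.
Erin and Bob share exactly the 2 values {blue, green}; by pigeonhole those values go to them, so strike blue, green from Mona, Kira, Frank.
So Mona = yellow.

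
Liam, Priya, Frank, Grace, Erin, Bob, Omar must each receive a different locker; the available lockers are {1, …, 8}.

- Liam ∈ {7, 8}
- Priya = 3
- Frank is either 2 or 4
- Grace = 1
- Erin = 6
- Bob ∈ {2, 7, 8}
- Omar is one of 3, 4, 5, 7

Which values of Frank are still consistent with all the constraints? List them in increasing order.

2, 4

Priya's domain is down to {3}, so Priya = 3. Strike 3 from Omar.
That leaves Grace = 1.
Erin's domain is down to {6}, so Erin = 6.
No further eliminations apply; Frank can still be any of 2, 4.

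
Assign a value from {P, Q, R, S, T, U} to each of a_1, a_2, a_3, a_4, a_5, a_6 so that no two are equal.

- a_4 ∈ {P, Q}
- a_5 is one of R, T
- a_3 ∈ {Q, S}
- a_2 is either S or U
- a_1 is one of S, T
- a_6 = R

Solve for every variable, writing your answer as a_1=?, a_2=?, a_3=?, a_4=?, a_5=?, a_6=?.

a_6 has just one choice, so a_6 = R. Strike R from a_5.
a_5 has just one choice, so a_5 = T. So a_1 can't be T.
a_1 has just one choice, so a_1 = S. Strike S from a_2, a_3.
That leaves a_2 = U.
a_3 has just one choice, so a_3 = Q. Remove Q from a_4.
a_4 has just one choice, so a_4 = P.

a_1=S, a_2=U, a_3=Q, a_4=P, a_5=T, a_6=R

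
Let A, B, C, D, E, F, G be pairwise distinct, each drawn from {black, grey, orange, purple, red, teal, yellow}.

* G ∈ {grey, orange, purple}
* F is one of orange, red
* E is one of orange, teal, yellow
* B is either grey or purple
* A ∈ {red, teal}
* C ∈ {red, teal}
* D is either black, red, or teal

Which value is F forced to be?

orange

Among the 7 variables, black fits only D (and all 7 values in {black, grey, orange, purple, red, teal, yellow} must be used), so D = black.
The 6 still-open variables draw from only 6 values {grey, orange, purple, red, teal, yellow}, so each is used; only E can be yellow, hence E = yellow.
A and C share exactly the 2 values {red, teal}; by pigeonhole those values go to them, so strike red, teal from F.
So F = orange.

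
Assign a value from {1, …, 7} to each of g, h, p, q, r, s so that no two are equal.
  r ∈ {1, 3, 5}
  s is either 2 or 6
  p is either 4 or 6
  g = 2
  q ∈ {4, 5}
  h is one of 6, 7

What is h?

7

g must be 2 (only option left). Remove 2 from s.
s must be 6 (only option left). Remove 6 from h, p.
So h = 7.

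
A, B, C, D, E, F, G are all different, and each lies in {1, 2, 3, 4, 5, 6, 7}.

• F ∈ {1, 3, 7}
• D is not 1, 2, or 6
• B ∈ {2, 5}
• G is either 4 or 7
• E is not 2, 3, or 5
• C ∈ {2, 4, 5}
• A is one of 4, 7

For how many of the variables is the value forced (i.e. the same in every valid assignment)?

The 7 variables together cover exactly {1, 2, 3, 4, 5, 6, 7} — 7 values for 7 variables — and 6 appears only in E's list, so E = 6.
The 6 still-open variables draw from only 6 values {1, 2, 3, 4, 5, 7}, so each is used; only F can be 1, hence F = 1.
The 5 still-open variables together cover exactly {2, 3, 4, 5, 7} — 5 values for 5 variables — and 3 appears only in D's list, so D = 3.
A and G between them cover only {4, 7} — a naked pair. Remove those values from C.
Determined: D=3, E=6, F=1. The other variables each still have more than one consistent value. That makes 3.

3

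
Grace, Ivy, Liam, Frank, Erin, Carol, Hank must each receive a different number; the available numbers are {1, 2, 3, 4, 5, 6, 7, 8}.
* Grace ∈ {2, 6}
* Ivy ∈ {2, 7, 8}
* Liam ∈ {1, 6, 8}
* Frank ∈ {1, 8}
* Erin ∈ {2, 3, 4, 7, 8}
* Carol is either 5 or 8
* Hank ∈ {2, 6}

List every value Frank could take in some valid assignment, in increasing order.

1, 8

The 2 variables Grace and Hank are confined to {2, 6}, which locks those values in; drop them from Ivy, Liam, Erin.
Liam and Frank share exactly the 2 values {1, 8}; by pigeonhole those values go to them, so strike 1, 8 from Ivy, Erin, Carol.
That leaves Ivy = 7. Eliminate 7 elsewhere: Erin.
Carol has just one choice, so Carol = 5.
No further eliminations apply; Frank can still be any of 1, 8.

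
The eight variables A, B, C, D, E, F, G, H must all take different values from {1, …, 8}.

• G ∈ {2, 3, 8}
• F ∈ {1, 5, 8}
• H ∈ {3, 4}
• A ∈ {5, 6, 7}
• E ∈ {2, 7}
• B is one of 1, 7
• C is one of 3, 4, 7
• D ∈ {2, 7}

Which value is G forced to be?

8

The 8 variables draw from only 8 values {1, 2, 3, 4, 5, 6, 7, 8}, so each is used; only A can be 6, hence A = 6.
Among the 7 still-open variables, 5 fits only F (and all 7 values in {1, 2, 3, 4, 5, 7, 8} must be used), so F = 5.
Among the 6 still-open variables, 1 fits only B (and all 6 values in {1, 2, 3, 4, 7, 8} must be used), so B = 1.
The 5 still-open variables draw from only 5 values {2, 3, 4, 7, 8}, so each is used; only G can be 8, hence G = 8.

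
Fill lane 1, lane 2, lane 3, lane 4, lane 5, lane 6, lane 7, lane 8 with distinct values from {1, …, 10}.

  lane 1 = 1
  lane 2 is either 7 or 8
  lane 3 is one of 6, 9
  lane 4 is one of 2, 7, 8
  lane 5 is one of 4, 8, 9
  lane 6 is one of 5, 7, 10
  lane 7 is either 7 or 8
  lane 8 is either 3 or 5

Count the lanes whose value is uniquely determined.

lane 1's domain is down to {1}, so lane 1 = 1.
lane 2 and lane 7 share exactly the 2 values {7, 8}; by pigeonhole those values go to them, so strike 7, 8 from lane 4, lane 5, lane 6.
That leaves lane 4 = 2.
Determined: lane 1=1, lane 4=2. The other lanes each still have more than one consistent value. That makes 2.

2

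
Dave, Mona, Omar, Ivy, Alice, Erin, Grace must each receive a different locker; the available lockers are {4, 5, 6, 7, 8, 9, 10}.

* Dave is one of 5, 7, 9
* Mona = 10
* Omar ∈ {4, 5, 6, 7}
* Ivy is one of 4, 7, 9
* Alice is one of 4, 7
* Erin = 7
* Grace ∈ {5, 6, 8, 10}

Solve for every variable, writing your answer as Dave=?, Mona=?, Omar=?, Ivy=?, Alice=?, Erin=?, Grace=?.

Mona must be 10 (only option left). Eliminate 10 elsewhere: Grace.
That leaves Erin = 7. So Dave, Omar, Ivy, Alice can't be 7.
That leaves Alice = 4. Strike 4 from Omar, Ivy.
Ivy's domain is down to {9}, so Ivy = 9. So Dave can't be 9.
Dave's domain is down to {5}, so Dave = 5. Eliminate 5 elsewhere: Omar, Grace.
Omar's domain is down to {6}, so Omar = 6. Remove 6 from Grace.
Grace has just one choice, so Grace = 8.

Dave=5, Mona=10, Omar=6, Ivy=9, Alice=4, Erin=7, Grace=8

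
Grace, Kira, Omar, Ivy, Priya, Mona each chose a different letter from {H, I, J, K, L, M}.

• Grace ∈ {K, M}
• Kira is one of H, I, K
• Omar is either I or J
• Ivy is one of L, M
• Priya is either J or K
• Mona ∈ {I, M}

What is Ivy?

L

Among the 6 variables, H fits only Kira (and all 6 values in {H, I, J, K, L, M} must be used), so Kira = H.
The 5 still-open variables draw from only 5 values {I, J, K, L, M}, so each is used; only Ivy can be L, hence Ivy = L.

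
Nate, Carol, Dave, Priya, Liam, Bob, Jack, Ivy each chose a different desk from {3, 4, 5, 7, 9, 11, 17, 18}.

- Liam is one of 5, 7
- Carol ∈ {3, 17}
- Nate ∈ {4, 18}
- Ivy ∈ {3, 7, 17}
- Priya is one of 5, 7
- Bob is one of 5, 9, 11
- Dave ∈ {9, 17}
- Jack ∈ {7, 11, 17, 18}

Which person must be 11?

Bob

The 8 variables draw from only 8 values {3, 4, 5, 7, 9, 11, 17, 18}, so each is used; only Nate can be 4, hence Nate = 4.
The 7 still-open variables draw from only 7 values {3, 5, 7, 9, 11, 17, 18}, so each is used; only Jack can be 18, hence Jack = 18.
The 6 still-open variables draw from only 6 values {3, 5, 7, 9, 11, 17}, so each is used; only Bob can be 11, hence Bob = 11.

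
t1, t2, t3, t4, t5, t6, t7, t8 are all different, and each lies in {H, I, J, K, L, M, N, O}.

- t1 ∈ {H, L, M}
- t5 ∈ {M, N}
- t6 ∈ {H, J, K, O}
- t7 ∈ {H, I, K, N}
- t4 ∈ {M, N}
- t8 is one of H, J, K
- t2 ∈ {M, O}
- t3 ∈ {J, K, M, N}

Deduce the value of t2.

O

The 8 variables together cover exactly {H, I, J, K, L, M, N, O} — 8 values for 8 variables — and I appears only in t7's list, so t7 = I.
The 7 still-open variables together cover exactly {H, J, K, L, M, N, O} — 7 values for 7 variables — and L appears only in t1's list, so t1 = L.
The 2 variables t4 and t5 are confined to {M, N}, which locks those values in; drop them from t2, t3.
So t2 = O.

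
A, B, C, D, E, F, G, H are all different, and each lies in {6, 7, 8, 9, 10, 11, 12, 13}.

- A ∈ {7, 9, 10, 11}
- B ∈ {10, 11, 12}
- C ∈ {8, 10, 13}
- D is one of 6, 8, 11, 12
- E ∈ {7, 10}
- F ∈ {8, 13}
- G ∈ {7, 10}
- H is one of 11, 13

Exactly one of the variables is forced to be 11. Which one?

H

The 8 variables together cover exactly {6, 7, 8, 9, 10, 11, 12, 13} — 8 values for 8 variables — and 6 appears only in D's list, so D = 6.
Among the 7 still-open variables, 9 fits only A (and all 7 values in {7, 8, 9, 10, 11, 12, 13} must be used), so A = 9.
The 6 still-open variables together cover exactly {7, 8, 10, 11, 12, 13} — 6 values for 6 variables — and 12 appears only in B's list, so B = 12.
The 5 still-open variables draw from only 5 values {7, 8, 10, 11, 13}, so each is used; only H can be 11, hence H = 11.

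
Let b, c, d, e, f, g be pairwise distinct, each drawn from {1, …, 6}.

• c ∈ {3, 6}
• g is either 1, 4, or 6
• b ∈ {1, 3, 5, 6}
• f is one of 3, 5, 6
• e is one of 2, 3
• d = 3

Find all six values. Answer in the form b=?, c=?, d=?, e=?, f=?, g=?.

b=1, c=6, d=3, e=2, f=5, g=4

d must be 3 (only option left). Eliminate 3 elsewhere: b, c, e, f.
e must be 2 (only option left).
c must be 6 (only option left). Eliminate 6 elsewhere: b, f, g.
That leaves f = 5. Strike 5 from b.
b's domain is down to {1}, so b = 1. So g can't be 1.
That leaves g = 4.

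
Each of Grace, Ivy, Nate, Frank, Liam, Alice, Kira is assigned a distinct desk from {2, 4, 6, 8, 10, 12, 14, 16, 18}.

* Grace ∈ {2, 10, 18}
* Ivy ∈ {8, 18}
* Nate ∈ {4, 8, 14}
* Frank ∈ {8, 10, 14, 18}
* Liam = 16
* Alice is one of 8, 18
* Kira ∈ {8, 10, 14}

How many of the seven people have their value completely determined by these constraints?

Liam's domain is down to {16}, so Liam = 16.
Among the 6 still-open variables, 2 fits only Grace (and all 6 values in {2, 4, 8, 10, 14, 18} must be used), so Grace = 2.
The 5 still-open variables draw from only 5 values {4, 8, 10, 14, 18}, so each is used; only Nate can be 4, hence Nate = 4.
The 2 variables Ivy and Alice are confined to {8, 18}, which locks those values in; drop them from Frank, Kira.
Determined: Grace=2, Nate=4, Liam=16. The other people each still have more than one consistent value. That makes 3.

3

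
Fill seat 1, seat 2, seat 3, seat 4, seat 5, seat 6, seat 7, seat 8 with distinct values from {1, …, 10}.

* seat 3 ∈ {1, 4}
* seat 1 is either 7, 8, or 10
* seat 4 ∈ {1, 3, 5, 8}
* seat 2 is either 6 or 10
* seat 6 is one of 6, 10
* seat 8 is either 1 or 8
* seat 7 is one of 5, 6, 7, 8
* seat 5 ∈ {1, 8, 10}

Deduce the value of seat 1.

7

Among the 8 variables, 3 fits only seat 4 (and all 8 values in {1, 3, 4, 5, 6, 7, 8, 10} must be used), so seat 4 = 3.
The 7 still-open variables together cover exactly {1, 4, 5, 6, 7, 8, 10} — 7 values for 7 variables — and 4 appears only in seat 3's list, so seat 3 = 4.
The 6 still-open variables draw from only 6 values {1, 5, 6, 7, 8, 10}, so each is used; only seat 7 can be 5, hence seat 7 = 5.
The 5 still-open variables draw from only 5 values {1, 6, 7, 8, 10}, so each is used; only seat 1 can be 7, hence seat 1 = 7.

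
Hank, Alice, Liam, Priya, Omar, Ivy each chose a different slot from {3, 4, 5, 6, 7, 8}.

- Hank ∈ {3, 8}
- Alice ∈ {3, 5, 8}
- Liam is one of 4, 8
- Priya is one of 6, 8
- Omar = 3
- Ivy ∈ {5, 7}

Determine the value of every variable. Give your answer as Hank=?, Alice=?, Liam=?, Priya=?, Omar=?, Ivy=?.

Hank=8, Alice=5, Liam=4, Priya=6, Omar=3, Ivy=7

Omar has just one choice, so Omar = 3. Eliminate 3 elsewhere: Hank, Alice.
Hank must be 8 (only option left). So Alice, Liam, Priya can't be 8.
Alice has just one choice, so Alice = 5. Eliminate 5 elsewhere: Ivy.
Liam's domain is down to {4}, so Liam = 4.
Priya has just one choice, so Priya = 6.
Ivy must be 7 (only option left).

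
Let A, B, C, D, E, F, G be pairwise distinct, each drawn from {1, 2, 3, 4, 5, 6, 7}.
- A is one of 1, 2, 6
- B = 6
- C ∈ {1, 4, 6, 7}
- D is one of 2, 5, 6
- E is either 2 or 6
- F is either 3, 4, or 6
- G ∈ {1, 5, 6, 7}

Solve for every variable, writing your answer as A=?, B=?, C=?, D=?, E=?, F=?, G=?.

A=1, B=6, C=4, D=5, E=2, F=3, G=7

B has just one choice, so B = 6. Strike 6 from A, C, D, E, F, G.
E has just one choice, so E = 2. Remove 2 from A, D.
A must be 1 (only option left). Remove 1 from C, G.
D must be 5 (only option left). Eliminate 5 elsewhere: G.
G must be 7 (only option left). So C can't be 7.
C's domain is down to {4}, so C = 4. Eliminate 4 elsewhere: F.
F must be 3 (only option left).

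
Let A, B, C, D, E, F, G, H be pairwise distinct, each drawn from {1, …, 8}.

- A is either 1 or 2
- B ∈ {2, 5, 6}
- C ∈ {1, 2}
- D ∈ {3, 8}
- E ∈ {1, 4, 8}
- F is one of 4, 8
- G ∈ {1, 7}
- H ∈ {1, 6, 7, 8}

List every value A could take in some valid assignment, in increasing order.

1, 2

Among the 8 variables, 3 fits only D (and all 8 values in {1, 2, 3, 4, 5, 6, 7, 8} must be used), so D = 3.
The 7 still-open variables draw from only 7 values {1, 2, 4, 5, 6, 7, 8}, so each is used; only B can be 5, hence B = 5.
The 6 still-open variables together cover exactly {1, 2, 4, 6, 7, 8} — 6 values for 6 variables — and 6 appears only in H's list, so H = 6.
Among the 5 still-open variables, 7 fits only G (and all 5 values in {1, 2, 4, 7, 8} must be used), so G = 7.
A and C between them cover only {1, 2} — a naked pair. Remove those values from E.
No further eliminations apply; A can still be any of 1, 2.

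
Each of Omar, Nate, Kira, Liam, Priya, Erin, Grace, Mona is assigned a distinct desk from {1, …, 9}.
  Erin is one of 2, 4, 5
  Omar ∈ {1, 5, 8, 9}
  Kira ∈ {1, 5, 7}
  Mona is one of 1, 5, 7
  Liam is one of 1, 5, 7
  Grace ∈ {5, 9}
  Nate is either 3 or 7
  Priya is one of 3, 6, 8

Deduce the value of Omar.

Kira, Liam, Mona share exactly the 3 values {1, 5, 7}; by pigeonhole those values go to them, so strike 1, 5, 7 from Omar, Nate, Erin, Grace.
Nate has just one choice, so Nate = 3. Eliminate 3 elsewhere: Priya.
That leaves Grace = 9. Strike 9 from Omar.
So Omar = 8.

8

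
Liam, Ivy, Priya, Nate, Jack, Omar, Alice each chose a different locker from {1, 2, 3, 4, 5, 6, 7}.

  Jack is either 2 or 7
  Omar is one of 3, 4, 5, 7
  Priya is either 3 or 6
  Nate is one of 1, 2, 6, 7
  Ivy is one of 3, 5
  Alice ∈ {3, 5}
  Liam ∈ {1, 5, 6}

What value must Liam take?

The 7 variables draw from only 7 values {1, 2, 3, 4, 5, 6, 7}, so each is used; only Omar can be 4, hence Omar = 4.
The 2 variables Ivy and Alice are confined to {3, 5}, which locks those values in; drop them from Liam, Priya.
That leaves Priya = 6. Strike 6 from Liam, Nate.
So Liam = 1.

1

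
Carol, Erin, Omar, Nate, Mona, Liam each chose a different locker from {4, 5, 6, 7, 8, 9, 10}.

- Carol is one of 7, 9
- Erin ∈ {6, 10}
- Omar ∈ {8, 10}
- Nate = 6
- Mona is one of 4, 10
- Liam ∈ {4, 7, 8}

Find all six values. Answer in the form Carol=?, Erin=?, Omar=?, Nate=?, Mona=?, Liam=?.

Carol=9, Erin=10, Omar=8, Nate=6, Mona=4, Liam=7

Nate has just one choice, so Nate = 6. Remove 6 from Erin.
Erin has just one choice, so Erin = 10. Eliminate 10 elsewhere: Omar, Mona.
Omar has just one choice, so Omar = 8. Eliminate 8 elsewhere: Liam.
Mona's domain is down to {4}, so Mona = 4. Remove 4 from Liam.
Liam's domain is down to {7}, so Liam = 7. Strike 7 from Carol.
Carol has just one choice, so Carol = 9.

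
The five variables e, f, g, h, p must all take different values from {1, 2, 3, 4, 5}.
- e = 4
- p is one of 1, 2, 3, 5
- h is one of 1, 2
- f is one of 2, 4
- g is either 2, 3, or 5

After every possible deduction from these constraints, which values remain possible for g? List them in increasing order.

3, 5

e has just one choice, so e = 4. Remove 4 from f.
That leaves f = 2. Strike 2 from g, h, p.
h must be 1 (only option left). So p can't be 1.
No further eliminations apply; g can still be any of 3, 5.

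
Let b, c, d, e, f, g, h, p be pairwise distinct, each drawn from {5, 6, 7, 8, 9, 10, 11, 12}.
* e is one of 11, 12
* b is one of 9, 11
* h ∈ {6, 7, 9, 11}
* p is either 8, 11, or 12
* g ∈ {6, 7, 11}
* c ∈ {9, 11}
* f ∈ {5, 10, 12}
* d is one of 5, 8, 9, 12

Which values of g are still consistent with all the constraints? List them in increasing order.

6, 7

The 8 variables together cover exactly {5, 6, 7, 8, 9, 10, 11, 12} — 8 values for 8 variables — and 10 appears only in f's list, so f = 10.
The 7 still-open variables together cover exactly {5, 6, 7, 8, 9, 11, 12} — 7 values for 7 variables — and 5 appears only in d's list, so d = 5.
Among the 6 still-open variables, 8 fits only p (and all 6 values in {6, 7, 8, 9, 11, 12} must be used), so p = 8.
Among the 5 still-open variables, 12 fits only e (and all 5 values in {6, 7, 9, 11, 12} must be used), so e = 12.
b and c share exactly the 2 values {9, 11}; by pigeonhole those values go to them, so strike 9, 11 from g, h.
No further eliminations apply; g can still be any of 6, 7.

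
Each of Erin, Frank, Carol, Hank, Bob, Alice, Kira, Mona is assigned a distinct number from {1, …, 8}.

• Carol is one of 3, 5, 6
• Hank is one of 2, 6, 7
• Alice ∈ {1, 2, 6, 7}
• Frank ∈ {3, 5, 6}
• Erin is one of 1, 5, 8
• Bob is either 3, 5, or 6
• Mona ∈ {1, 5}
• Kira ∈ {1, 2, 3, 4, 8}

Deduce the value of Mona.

1

The 8 variables together cover exactly {1, 2, 3, 4, 5, 6, 7, 8} — 8 values for 8 variables — and 4 appears only in Kira's list, so Kira = 4.
Among the 7 still-open variables, 8 fits only Erin (and all 7 values in {1, 2, 3, 5, 6, 7, 8} must be used), so Erin = 8.
The 3 variables Frank, Carol, Bob are confined to {3, 5, 6}, which locks those values in; drop them from Hank, Alice, Mona.
So Mona = 1.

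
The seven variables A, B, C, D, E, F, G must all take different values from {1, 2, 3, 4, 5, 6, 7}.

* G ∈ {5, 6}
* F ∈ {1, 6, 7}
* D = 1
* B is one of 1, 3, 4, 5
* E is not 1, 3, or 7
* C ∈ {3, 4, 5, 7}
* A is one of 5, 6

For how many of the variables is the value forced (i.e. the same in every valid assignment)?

D's domain is down to {1}, so D = 1. So B, F can't be 1.
Among the 6 still-open variables, 2 fits only E (and all 6 values in {2, 3, 4, 5, 6, 7} must be used), so E = 2.
The 2 variables A and G are confined to {5, 6}, which locks those values in; drop them from B, C, F.
F's domain is down to {7}, so F = 7. Strike 7 from C.
Determined: D=1, E=2, F=7. The other variables each still have more than one consistent value. That makes 3.

3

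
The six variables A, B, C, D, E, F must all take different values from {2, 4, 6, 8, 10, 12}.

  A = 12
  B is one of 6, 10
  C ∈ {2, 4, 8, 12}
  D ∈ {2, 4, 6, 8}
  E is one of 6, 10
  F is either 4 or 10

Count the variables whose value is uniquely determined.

2

A has just one choice, so A = 12. Eliminate 12 elsewhere: C.
B and E between them cover only {6, 10} — a naked pair. Remove those values from D, F.
F's domain is down to {4}, so F = 4. So C, D can't be 4.
Determined: A=12, F=4. The other variables each still have more than one consistent value. That makes 2.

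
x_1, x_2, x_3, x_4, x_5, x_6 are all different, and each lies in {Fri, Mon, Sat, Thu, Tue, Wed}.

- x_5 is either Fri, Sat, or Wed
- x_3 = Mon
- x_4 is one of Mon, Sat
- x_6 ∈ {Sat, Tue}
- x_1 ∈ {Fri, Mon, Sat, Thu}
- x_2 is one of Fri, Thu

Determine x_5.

x_3's domain is down to {Mon}, so x_3 = Mon. Eliminate Mon elsewhere: x_1, x_4.
x_4 has just one choice, so x_4 = Sat. Eliminate Sat elsewhere: x_1, x_5, x_6.
x_6 has just one choice, so x_6 = Tue.
The 3 still-open variables draw from only 3 values {Fri, Thu, Wed}, so each is used; only x_5 can be Wed, hence x_5 = Wed.

Wed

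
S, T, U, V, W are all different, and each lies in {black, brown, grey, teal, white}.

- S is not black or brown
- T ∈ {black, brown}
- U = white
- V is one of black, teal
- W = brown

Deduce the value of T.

U must be white (only option left). Remove white from S.
W's domain is down to {brown}, so W = brown. Eliminate brown elsewhere: T.
So T = black.

black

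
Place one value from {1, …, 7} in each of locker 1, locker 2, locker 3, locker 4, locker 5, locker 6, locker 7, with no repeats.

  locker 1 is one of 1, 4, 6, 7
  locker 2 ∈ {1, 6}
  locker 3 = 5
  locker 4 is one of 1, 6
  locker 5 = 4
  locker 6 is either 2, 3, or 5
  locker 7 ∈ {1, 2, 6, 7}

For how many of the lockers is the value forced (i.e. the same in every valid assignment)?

5

locker 3 has just one choice, so locker 3 = 5. Eliminate 5 elsewhere: locker 6.
locker 5's domain is down to {4}, so locker 5 = 4. Remove 4 from locker 1.
Among the 5 still-open variables, 3 fits only locker 6 (and all 5 values in {1, 2, 3, 6, 7} must be used), so locker 6 = 3.
Among the 4 still-open variables, 2 fits only locker 7 (and all 4 values in {1, 2, 6, 7} must be used), so locker 7 = 2.
The 3 still-open variables together cover exactly {1, 6, 7} — 3 values for 3 variables — and 7 appears only in locker 1's list, so locker 1 = 7.
Determined: locker 1=7, locker 3=5, locker 5=4, locker 6=3, locker 7=2. The other lockers each still have more than one consistent value. That makes 5.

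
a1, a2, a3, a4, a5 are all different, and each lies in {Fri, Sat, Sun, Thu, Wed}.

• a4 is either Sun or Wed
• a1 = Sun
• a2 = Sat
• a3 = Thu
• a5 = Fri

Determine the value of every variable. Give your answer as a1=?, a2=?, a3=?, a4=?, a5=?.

a1=Sun, a2=Sat, a3=Thu, a4=Wed, a5=Fri

a1's domain is down to {Sun}, so a1 = Sun. Strike Sun from a4.
That leaves a2 = Sat.
a3 has just one choice, so a3 = Thu.
a4 must be Wed (only option left).
That leaves a5 = Fri.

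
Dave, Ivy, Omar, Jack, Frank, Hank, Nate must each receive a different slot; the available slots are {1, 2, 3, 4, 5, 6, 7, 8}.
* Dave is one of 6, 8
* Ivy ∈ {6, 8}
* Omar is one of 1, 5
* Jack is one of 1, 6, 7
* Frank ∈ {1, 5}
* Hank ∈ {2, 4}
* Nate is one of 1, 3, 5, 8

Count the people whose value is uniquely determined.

Dave and Ivy share exactly the 2 values {6, 8}; by pigeonhole those values go to them, so strike 6, 8 from Jack, Nate.
Omar and Frank between them cover only {1, 5} — a naked pair. Remove those values from Jack, Nate.
Jack must be 7 (only option left).
Nate has just one choice, so Nate = 3.
Determined: Jack=7, Nate=3. The other people each still have more than one consistent value. That makes 2.

2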